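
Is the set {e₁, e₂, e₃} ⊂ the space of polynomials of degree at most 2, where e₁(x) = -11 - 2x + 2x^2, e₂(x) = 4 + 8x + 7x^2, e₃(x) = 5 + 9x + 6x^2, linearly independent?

linearly independent

Write each element as a coordinate vector in ℝ³ using {1, x, x^2}.
Place the vectors as rows of a 3×3 matrix and reduce to echelon form.
The reduction yields 3 nonzero rows, so the rank is 3.
Since rank = 3 (the number of vectors), the set is linearly independent.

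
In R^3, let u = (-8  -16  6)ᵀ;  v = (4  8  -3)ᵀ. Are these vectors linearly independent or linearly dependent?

Place the vectors as rows of a 2×3 matrix and reduce to echelon form.
The reduction yields 1 nonzero row, so the rank is 1.
Since rank 1 < 2, the set is linearly dependent.

linearly dependent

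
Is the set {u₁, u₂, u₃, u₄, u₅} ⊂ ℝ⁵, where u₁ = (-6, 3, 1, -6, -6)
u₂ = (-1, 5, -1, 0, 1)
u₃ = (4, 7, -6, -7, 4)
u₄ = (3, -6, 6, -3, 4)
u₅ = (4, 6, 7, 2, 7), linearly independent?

linearly independent

The matrix [u₁|u₂|u₃|u₄|u₅] has determinant 15524.
A nonzero determinant means the columns are linearly independent.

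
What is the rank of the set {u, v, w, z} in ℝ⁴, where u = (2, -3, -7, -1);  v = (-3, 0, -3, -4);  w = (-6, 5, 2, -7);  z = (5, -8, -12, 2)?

3

Apply Gaussian elimination to the matrix whose rows are u, v, w, z.
There are 3 pivot columns, so rank = 3.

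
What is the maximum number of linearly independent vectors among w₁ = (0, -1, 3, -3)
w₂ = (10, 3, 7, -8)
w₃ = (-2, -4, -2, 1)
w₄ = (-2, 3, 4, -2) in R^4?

Put the 4×4 matrix [w₁|w₂|w₃|w₄] into echelon form.
The echelon form has 3 nonzero rows, so the rank is 3.

3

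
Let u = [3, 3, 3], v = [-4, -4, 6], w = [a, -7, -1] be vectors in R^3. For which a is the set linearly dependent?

Dependence holds iff the 3×3 matrix [u v w] is singular.
Cofactor expansion gives det = 30*a + 210.
Setting this to zero gives a = -7.

a = -7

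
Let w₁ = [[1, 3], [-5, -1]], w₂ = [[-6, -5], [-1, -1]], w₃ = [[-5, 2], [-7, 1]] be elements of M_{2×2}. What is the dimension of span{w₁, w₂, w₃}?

Represent each element by its coordinate vector in ℝ⁴.
Form the matrix with w₁, w₂, w₃ as columns and reduce.
Reduction leaves 3 leading entries, giving rank 3.

3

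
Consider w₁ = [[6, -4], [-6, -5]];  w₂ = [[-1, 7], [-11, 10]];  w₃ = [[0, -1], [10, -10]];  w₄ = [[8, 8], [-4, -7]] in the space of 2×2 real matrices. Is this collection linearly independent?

linearly independent

Take coordinates with respect to the standard basis {E₁₁, E₁₂, E₂₁, E₂₂}.
Place the vectors as rows of a 4×4 matrix and reduce to echelon form.
The reduction yields 4 nonzero rows, so the rank is 4.
Since rank = 4 (the number of vectors), the set is linearly independent.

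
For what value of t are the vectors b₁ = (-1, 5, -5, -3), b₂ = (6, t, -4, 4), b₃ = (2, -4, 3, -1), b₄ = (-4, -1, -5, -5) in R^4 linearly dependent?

Dependence holds iff the 4×4 matrix [b₁ b₂ b₃ b₄] is singular.
The determinant works out to 1092 - 56*t.
This vanishes exactly when t = 39/2.

t = 39/2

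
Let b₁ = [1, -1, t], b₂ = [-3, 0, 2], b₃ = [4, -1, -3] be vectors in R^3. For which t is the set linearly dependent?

t = -1

Dependence holds iff the 3×3 matrix [b₁ b₂ b₃] is singular.
Cofactor expansion gives det = 3*t + 3.
Setting this to zero gives t = -1.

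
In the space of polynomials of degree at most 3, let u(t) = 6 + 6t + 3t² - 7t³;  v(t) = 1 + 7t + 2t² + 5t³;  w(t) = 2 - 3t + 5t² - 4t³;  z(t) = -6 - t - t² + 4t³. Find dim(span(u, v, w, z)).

Pass to coordinate vectors with respect to the basis {1, t, …, t³}.
Put the 4×4 matrix [u|v|w|z] into echelon form.
There are 4 pivot columns, so rank = 4.

4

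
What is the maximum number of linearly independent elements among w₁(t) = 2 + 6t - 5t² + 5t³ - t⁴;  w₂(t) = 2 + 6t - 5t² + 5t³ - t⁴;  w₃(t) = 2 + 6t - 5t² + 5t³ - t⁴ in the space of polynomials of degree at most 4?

Use coordinates relative to {1, t, …, t⁴}.
Put the 5×3 matrix [w₁|w₂|w₃] into echelon form.
The echelon form has 1 nonzero row, so the rank is 1.

1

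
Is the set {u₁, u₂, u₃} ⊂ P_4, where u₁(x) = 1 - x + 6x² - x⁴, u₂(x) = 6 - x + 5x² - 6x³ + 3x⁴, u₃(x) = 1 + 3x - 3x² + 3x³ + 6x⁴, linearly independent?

Write each element as a coordinate vector in ℝ⁵ using {1, x, …, x⁴}.
Place the vectors as rows of a 3×5 matrix and reduce to echelon form.
The reduction yields 3 nonzero rows, so the rank is 3.
Since rank = 3 (the number of vectors), the set is linearly independent.

linearly independent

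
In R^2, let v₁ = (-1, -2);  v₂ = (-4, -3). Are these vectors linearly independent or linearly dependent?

linearly independent

The matrix [v₁|v₂] has determinant -5.
A nonzero determinant means the columns are linearly independent.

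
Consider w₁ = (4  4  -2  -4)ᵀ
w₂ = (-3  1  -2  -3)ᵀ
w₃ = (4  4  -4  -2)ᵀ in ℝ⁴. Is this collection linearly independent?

Place the vectors as rows of a 3×4 matrix and reduce to echelon form.
The reduction yields 3 nonzero rows, so the rank is 3.
Since rank = 3 (the number of vectors), the set is linearly independent.

linearly independent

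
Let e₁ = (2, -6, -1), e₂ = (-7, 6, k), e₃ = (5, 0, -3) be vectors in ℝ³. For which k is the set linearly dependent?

The set is linearly dependent precisely when det[e₁; e₂; e₃] = 0.
Expanding, det = 120 - 30*k.
This vanishes exactly when k = 4.

k = 4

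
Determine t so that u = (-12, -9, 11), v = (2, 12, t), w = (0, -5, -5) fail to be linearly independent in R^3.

Place the vectors as rows of a 3×3 matrix; dependence ⇔ determinant zero.
Cofactor expansion gives det = 520 - 60*t.
This vanishes exactly when t = 26/3.

t = 26/3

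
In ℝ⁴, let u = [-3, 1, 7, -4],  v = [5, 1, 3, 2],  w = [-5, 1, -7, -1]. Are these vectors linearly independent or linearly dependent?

linearly independent

Place the vectors as rows of a 3×4 matrix and reduce to echelon form.
The reduction yields 3 nonzero rows, so the rank is 3.
Since rank = 3 (the number of vectors), the set is linearly independent.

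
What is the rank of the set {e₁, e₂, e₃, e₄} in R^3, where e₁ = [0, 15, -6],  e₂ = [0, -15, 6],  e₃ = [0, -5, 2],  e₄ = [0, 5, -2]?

rank 1

Apply Gaussian elimination to the matrix whose rows are e₁, e₂, e₃, e₄.
The echelon form has 1 nonzero row, so the rank is 1.
(With 4 elements in a 3-dimensional space the rank is at most 3.)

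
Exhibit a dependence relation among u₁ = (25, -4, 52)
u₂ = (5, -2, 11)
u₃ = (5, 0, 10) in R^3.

Row-reduce the matrix with u₁, u₂, u₃ as columns; the null space gives the coefficients.
One solution (up to scaling) is (1, -2, -3).

u₁ - 2u₂ - 3u₃ = 0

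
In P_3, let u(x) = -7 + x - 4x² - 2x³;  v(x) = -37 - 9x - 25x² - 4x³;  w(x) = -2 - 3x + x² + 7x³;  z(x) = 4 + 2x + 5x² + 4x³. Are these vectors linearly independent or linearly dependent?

Take coordinates with respect to the standard basis {1, x, …, x³}.
The matrix [u|v|w|z] has determinant 0.
A zero determinant means the columns are linearly dependent.
Indeed 3u - v + 2w - 3z = 0.

linearly dependent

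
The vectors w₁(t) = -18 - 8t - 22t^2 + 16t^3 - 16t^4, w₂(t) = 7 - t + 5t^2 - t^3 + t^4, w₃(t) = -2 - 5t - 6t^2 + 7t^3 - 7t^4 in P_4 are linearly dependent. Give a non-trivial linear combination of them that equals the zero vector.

w₁ + 2w₂ - 2w₃ = 0

Pass to coordinate vectors relative to the basis {1, t, …, t^4}.
Solve the homogeneous system with w₁, w₂, w₃ as columns by row-reducing the coefficient matrix.
One solution (up to scaling) is (1, 2, -2).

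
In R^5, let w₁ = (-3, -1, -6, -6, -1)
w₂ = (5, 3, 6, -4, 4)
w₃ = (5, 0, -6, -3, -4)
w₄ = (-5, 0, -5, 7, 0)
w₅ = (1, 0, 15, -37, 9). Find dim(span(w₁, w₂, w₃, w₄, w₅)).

dim = 4

Row-reduce the 5×5 matrix with these as rows.
Exactly 4 pivots survive; hence the rank is 4.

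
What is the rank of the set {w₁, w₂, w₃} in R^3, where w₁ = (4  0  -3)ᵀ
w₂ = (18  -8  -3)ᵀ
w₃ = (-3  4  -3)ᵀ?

rank 2

Row-reduce the 3×3 matrix with these as rows.
The echelon form has 2 nonzero rows, so the rank is 2.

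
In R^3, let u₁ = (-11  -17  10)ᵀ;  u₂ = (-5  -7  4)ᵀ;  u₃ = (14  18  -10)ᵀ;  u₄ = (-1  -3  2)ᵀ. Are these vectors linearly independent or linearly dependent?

linearly dependent

There are 4 vectors in a 3-dimensional space, so they cannot be linearly independent.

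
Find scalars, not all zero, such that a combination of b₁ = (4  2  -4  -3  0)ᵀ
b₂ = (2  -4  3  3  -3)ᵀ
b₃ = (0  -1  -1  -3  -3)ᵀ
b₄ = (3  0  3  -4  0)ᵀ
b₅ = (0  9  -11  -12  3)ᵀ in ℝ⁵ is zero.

Row-reduce the matrix with b₁, b₂, b₃, b₄, b₅ as columns; the null space gives the coefficients.
A generator of the null space is (1, -2, 1, 0, -1).

b₁ - 2b₂ + b₃ - b₅ = 0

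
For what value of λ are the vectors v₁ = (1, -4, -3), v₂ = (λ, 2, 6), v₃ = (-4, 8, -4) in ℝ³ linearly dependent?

λ = 2/5

The set is linearly dependent precisely when det[v₁; v₂; v₃] = 0.
The determinant works out to 16 - 40*λ.
This vanishes exactly when λ = 2/5.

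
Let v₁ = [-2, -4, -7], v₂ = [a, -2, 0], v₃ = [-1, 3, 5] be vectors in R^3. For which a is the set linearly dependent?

Place the vectors as rows of a 3×3 matrix; dependence ⇔ determinant zero.
Cofactor expansion gives det = 34 - a.
Solving 34 - a = 0 yields a = 34.

a = 34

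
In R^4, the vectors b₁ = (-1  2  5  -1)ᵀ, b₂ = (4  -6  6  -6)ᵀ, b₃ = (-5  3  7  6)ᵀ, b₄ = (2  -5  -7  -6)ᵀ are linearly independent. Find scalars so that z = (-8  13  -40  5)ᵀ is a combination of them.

Since b₁, b₂, b₃, b₄ are independent, the coefficients expressing z are uniquely determined by a linear system.
Row-reducing the augmented matrix gives the unique coefficients (a₁, …, a₄) = (1, -4, -1, 2).

z = b₁ - 4b₂ - b₃ + 2b₄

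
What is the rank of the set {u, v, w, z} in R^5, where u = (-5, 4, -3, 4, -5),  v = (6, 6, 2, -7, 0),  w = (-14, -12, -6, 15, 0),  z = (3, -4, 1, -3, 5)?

Form the matrix with u, v, w, z as columns and reduce.
Exactly 3 pivots survive; hence the rank is 3.

rank 3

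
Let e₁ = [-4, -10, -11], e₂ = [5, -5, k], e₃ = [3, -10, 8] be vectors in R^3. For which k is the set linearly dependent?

The set is linearly dependent precisely when det[e₁; e₂; e₃] = 0.
Expanding, det = 945 - 70*k.
This vanishes exactly when k = 27/2.

k = 27/2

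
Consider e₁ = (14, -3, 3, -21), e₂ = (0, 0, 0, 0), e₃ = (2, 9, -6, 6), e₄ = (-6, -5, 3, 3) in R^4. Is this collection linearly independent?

linearly dependent

One of the vectors is the zero vector, so the set is linearly dependent.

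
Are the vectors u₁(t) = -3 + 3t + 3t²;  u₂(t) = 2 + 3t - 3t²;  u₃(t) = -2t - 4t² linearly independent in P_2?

Take coordinates with respect to the standard basis {1, t, t²}.
The matrix [u₁|u₂|u₃] has determinant 66.
A nonzero determinant means the columns are linearly independent.

linearly independent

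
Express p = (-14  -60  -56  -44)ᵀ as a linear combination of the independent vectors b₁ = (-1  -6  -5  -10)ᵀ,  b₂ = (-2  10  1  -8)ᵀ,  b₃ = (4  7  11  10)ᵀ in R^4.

Write p = α₁b₁ + … + α₃b₃ and equate components.
Back-substitution yields (α₁, α₂, α₃) = (2, -2, -4).

p = 2b₁ - 2b₂ - 4b₃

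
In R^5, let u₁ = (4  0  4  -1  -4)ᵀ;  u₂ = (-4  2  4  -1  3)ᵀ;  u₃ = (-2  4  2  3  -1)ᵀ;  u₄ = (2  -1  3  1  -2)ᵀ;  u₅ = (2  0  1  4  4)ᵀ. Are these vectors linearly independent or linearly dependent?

linearly independent

Place the vectors as rows of a 5×5 matrix and reduce to echelon form.
The reduction yields 5 nonzero rows, so the rank is 5.
Since rank = 5 (the number of vectors), the set is linearly independent.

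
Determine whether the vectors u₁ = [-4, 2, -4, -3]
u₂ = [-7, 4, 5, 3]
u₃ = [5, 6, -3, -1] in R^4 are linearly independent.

linearly independent

Place the vectors as rows of a 3×4 matrix and reduce to echelon form.
The reduction yields 3 nonzero rows, so the rank is 3.
Since rank = 3 (the number of vectors), the set is linearly independent.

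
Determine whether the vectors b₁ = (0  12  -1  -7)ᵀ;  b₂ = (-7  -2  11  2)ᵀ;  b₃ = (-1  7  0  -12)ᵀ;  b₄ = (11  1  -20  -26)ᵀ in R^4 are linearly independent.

Form the 4×4 matrix with these as columns; its determinant is 0.
A zero determinant means the columns are linearly dependent.

linearly dependent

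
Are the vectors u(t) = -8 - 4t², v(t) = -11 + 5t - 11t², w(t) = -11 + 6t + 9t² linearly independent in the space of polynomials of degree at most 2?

Write each element as a coordinate vector in ℝ³ using {1, t, t²}.
Row-reduce the matrix whose columns are u, v, w.
The reduction yields 3 nonzero rows, so the rank is 3.
Since rank = 3 (the number of vectors), the set is linearly independent.

linearly independent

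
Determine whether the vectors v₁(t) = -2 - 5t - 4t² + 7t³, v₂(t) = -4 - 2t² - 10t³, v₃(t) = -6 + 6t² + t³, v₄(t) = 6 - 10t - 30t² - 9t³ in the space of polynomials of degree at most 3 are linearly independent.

Take coordinates with respect to the standard basis {1, t, …, t³}.
The matrix [v₁|v₂|v₃|v₄] has determinant 0.
A zero determinant means the columns are linearly dependent.
Indeed 2v₁ + 2v₂ - 3v₃ - v₄ = 0.

linearly dependent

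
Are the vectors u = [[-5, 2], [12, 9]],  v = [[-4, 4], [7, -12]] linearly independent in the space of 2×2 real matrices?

linearly independent

Write each element as a coordinate vector in ℝ⁴ using {E₁₁, E₁₂, E₂₁, E₂₂}.
Row-reduce the matrix whose columns are u, v.
The reduction yields 2 nonzero rows, so the rank is 2.
Since rank = 2 (the number of vectors), the set is linearly independent.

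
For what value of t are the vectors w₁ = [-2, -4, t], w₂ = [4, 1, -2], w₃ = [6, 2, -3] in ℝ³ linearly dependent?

t = 1

Dependence holds iff the 3×3 matrix [w₁ w₂ w₃] is singular.
Expanding, det = 2*t - 2.
This vanishes exactly when t = 1.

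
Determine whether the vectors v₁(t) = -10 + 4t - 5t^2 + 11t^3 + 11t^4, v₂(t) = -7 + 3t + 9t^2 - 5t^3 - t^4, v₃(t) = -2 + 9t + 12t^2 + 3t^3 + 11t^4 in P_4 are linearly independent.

linearly independent

Write each element as a coordinate vector in ℝ⁵ using {1, t, …, t^4}.
Place the vectors as rows of a 3×5 matrix and reduce to echelon form.
The reduction yields 3 nonzero rows, so the rank is 3.
Since rank = 3 (the number of vectors), the set is linearly independent.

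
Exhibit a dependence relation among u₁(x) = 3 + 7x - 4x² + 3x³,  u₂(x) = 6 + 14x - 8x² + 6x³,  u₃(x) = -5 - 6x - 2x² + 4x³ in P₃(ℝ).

2u₁ - u₂ = 0

Take coordinates with respect to {1, x, …, x³}.
Set up α₁u₁ + … + α₃u₃ = 0 and solve the homogeneous system.
A generator of the null space is (2, -1, 0).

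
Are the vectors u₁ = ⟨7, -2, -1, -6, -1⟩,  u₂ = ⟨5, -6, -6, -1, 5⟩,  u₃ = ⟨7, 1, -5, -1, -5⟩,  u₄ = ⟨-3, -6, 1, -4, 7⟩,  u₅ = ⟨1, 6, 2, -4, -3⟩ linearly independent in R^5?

Place the vectors as rows of a 5×5 matrix and reduce to echelon form.
The reduction yields 5 nonzero rows, so the rank is 5.
Since rank = 5 (the number of vectors), the set is linearly independent.

linearly independent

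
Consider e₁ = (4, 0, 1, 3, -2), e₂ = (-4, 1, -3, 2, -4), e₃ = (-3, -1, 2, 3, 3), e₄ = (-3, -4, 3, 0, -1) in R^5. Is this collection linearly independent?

linearly independent

Row-reduce the matrix whose columns are e₁, e₂, e₃, e₄.
The reduction yields 4 nonzero rows, so the rank is 4.
Since rank = 4 (the number of vectors), the set is linearly independent.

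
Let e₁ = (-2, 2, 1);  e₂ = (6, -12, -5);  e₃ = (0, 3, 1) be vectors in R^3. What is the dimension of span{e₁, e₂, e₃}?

dim = 2

Apply Gaussian elimination to the matrix whose rows are e₁, e₂, e₃.
Exactly 2 pivots survive; hence the rank is 2.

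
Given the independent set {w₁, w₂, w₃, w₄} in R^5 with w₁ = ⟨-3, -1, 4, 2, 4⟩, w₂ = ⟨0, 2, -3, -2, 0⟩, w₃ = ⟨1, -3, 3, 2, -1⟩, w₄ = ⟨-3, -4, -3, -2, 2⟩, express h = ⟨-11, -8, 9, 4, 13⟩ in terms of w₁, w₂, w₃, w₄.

Since w₁, w₂, w₃, w₄ are independent, the coefficients expressing h are uniquely determined by a linear system.
Row-reducing the augmented matrix gives the unique coefficients (a₁, …, a₄) = (3, 1, 1, 1).

h = 3w₁ + w₂ + w₃ + w₄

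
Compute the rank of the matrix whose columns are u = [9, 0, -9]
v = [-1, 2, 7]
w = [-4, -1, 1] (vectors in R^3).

rank 2

Put the 3×3 matrix [u|v|w] into echelon form.
Reduction leaves 2 leading entries, giving rank 2.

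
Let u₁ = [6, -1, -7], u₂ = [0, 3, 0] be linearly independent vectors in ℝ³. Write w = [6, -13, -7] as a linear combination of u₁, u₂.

w = u₁ - 4u₂

Solve the system with u₁, u₂ as columns and w as the right-hand side.
Back-substitution yields (α₁, α₂) = (1, -4).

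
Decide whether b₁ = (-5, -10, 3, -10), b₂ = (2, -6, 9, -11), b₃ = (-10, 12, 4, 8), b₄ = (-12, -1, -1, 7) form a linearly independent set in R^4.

The matrix [b₁|b₂|b₃|b₄] has determinant 9898.
A nonzero determinant means the columns are linearly independent.

linearly independent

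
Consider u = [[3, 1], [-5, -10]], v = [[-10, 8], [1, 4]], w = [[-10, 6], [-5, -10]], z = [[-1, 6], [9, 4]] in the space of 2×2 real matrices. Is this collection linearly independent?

linearly independent

Write each element as a coordinate vector in ℝ⁴ using {E₁₁, E₁₂, E₂₁, E₂₂}.
The matrix [u|v|w|z] has determinant 5406.
A nonzero determinant means the columns are linearly independent.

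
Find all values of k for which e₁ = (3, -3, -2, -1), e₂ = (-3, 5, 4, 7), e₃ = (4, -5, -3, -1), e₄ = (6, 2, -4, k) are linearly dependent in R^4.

The set is linearly dependent precisely when det[e₁; e₂; e₃; e₄] = 0.
Expanding, det = 4*k + 72.
This vanishes exactly when k = -18.

k = -18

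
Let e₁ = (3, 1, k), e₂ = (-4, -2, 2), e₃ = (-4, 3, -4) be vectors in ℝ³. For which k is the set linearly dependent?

Place the vectors as rows of a 3×3 matrix; dependence ⇔ determinant zero.
The determinant works out to -20*k - 18.
This vanishes exactly when k = -9/10.

k = -9/10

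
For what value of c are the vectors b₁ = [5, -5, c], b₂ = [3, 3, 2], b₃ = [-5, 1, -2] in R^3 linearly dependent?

c = 10/9

The vectors are dependent exactly when the determinant of the matrix with rows b₁, b₂, b₃ vanishes.
Cofactor expansion gives det = 18*c - 20.
Solving 18*c - 20 = 0 yields c = 10/9.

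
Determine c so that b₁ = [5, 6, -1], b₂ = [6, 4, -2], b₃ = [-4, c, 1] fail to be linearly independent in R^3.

Place the vectors as rows of a 3×3 matrix; dependence ⇔ determinant zero.
Expanding, det = 4*c + 16.
Solving 4*c + 16 = 0 yields c = -4.

c = -4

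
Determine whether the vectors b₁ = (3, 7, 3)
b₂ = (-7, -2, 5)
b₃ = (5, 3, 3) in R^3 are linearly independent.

The matrix [b₁|b₂|b₃] has determinant 226.
A nonzero determinant means the columns are linearly independent.

linearly independent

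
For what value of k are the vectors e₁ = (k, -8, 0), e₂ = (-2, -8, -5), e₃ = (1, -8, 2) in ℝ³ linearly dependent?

k = 1/7

Place the vectors as rows of a 3×3 matrix; dependence ⇔ determinant zero.
Cofactor expansion gives det = 8 - 56*k.
Setting this to zero gives k = 1/7.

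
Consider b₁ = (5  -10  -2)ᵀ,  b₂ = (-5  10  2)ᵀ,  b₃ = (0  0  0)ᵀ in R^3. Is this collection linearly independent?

linearly dependent

One of the vectors is the zero vector, so the set is linearly dependent.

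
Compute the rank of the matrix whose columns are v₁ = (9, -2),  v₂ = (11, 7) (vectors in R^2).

Form the matrix with v₁, v₂ as columns and reduce.
Reduction leaves 2 leading entries, giving rank 2.

2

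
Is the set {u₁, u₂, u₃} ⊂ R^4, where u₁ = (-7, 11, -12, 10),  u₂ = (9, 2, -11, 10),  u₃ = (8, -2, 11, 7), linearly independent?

Place the vectors as rows of a 3×4 matrix and reduce to echelon form.
The reduction yields 3 nonzero rows, so the rank is 3.
Since rank = 3 (the number of vectors), the set is linearly independent.

linearly independent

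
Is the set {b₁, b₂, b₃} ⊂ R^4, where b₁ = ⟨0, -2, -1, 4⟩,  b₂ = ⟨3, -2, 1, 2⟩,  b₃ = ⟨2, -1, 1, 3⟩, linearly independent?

linearly independent

Place the vectors as rows of a 3×4 matrix and reduce to echelon form.
The reduction yields 3 nonzero rows, so the rank is 3.
Since rank = 3 (the number of vectors), the set is linearly independent.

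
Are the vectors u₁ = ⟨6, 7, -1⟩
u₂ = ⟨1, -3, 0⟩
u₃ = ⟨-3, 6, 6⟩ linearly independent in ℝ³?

linearly independent

Place the vectors as rows of a 3×3 matrix and reduce to echelon form.
The reduction yields 3 nonzero rows, so the rank is 3.
Since rank = 3 (the number of vectors), the set is linearly independent.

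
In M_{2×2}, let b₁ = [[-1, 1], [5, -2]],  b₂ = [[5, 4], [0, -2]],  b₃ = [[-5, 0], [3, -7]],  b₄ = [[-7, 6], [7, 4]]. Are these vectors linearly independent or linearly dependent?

Take coordinates with respect to the standard basis {E₁₁, E₁₂, E₂₁, E₂₂}.
Place the vectors as rows of a 4×4 matrix and reduce to echelon form.
The reduction yields 4 nonzero rows, so the rank is 4.
Since rank = 4 (the number of vectors), the set is linearly independent.

linearly independent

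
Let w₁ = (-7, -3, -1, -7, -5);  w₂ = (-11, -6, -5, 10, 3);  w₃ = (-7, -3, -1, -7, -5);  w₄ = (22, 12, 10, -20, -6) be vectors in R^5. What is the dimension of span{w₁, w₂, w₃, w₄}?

Row-reduce the 4×5 matrix with these as rows.
The echelon form has 2 nonzero rows, so the rank is 2.

dim = 2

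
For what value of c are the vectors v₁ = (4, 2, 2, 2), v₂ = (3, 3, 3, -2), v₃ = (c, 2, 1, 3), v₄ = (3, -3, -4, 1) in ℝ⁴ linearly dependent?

c = 56/5

Dependence holds iff the 4×4 matrix [v₁ v₂ v₃ v₄] is singular.
The determinant works out to 112 - 10*c.
This vanishes exactly when c = 56/5.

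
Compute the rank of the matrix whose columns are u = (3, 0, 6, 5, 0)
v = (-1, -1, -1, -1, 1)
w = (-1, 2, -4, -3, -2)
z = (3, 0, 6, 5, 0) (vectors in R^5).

Apply Gaussian elimination to the matrix whose rows are u, v, w, z.
There are 2 pivot columns, so rank = 2.

rank 2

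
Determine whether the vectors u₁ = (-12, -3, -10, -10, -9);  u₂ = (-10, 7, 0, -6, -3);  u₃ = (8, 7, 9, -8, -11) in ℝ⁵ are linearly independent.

linearly independent

Row-reduce the matrix whose columns are u₁, u₂, u₃.
The reduction yields 3 nonzero rows, so the rank is 3.
Since rank = 3 (the number of vectors), the set is linearly independent.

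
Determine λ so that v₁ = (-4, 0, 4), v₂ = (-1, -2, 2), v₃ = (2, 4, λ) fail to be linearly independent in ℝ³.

λ = -4

The set is linearly dependent precisely when det[v₁; v₂; v₃] = 0.
The determinant works out to 8*λ + 32.
This vanishes exactly when λ = -4.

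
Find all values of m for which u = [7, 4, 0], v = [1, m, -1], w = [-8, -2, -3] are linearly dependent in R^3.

m = 10/7

The set is linearly dependent precisely when det[u; v; w] = 0.
Expanding, det = 30 - 21*m.
Setting this to zero gives m = 10/7.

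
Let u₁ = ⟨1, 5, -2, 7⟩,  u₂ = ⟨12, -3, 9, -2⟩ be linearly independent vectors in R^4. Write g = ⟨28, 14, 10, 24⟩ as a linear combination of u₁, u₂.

g = 4u₁ + 2u₂

Write g = a₁u₁ + a₂u₂ and equate components.
Back-substitution yields (a₁, a₂) = (4, 2).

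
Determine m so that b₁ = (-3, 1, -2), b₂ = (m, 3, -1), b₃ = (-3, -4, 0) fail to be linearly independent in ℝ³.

Place the vectors as rows of a 3×3 matrix; dependence ⇔ determinant zero.
Expanding, det = 8*m - 3.
Solving 8*m - 3 = 0 yields m = 3/8.

m = 3/8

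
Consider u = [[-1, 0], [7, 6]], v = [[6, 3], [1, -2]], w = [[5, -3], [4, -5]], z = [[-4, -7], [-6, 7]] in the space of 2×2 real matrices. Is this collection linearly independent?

Take coordinates with respect to the standard basis {E₁₁, E₁₂, E₂₁, E₂₂}.
Place the vectors as rows of a 4×4 matrix and reduce to echelon form.
The reduction yields 4 nonzero rows, so the rank is 4.
Since rank = 4 (the number of vectors), the set is linearly independent.

linearly independent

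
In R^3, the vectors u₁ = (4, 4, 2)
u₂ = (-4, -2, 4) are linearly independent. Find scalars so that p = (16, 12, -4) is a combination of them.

Since u₁, u₂ are independent, the coefficients expressing p are uniquely determined by a linear system.
Row-reducing the augmented matrix gives the unique coefficients (c₁, c₂) = (2, -2).

p = 2u₁ - 2u₂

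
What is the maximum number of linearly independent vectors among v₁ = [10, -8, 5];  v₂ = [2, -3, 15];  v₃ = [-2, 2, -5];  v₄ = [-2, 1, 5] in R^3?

2

Put the 3×4 matrix [v₁|v₂|v₃|v₄] into echelon form.
The echelon form has 2 nonzero rows, so the rank is 2.
(With 4 elements in a 3-dimensional space the rank is at most 3.)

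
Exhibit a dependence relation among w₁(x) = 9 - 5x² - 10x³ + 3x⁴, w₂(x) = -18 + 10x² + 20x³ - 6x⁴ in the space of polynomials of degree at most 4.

Write each element as a vector in ℝ⁵ using {1, x, …, x⁴}.
Write the vectors as columns of a matrix and find a nonzero vector in its null space.
The free variable yields coefficients (2, 1) (any nonzero multiple also works).

2w₁ + w₂ = 0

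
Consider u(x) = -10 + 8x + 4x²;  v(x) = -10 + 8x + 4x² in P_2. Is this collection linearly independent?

linearly dependent

Write each element as a coordinate vector in ℝ³ using {1, x, x²}.
Place the vectors as rows of a 2×3 matrix and reduce to echelon form.
The reduction yields 1 nonzero row, so the rank is 1.
Since rank 1 < 2, the set is linearly dependent.
Indeed u - v = 0.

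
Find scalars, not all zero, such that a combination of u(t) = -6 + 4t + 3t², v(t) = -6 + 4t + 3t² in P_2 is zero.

Take coordinates with respect to {1, t, t²}.
Set up α₁u + α₂v = 0 and solve the homogeneous system.
One solution (up to scaling) is (1, -1).

u - v = 0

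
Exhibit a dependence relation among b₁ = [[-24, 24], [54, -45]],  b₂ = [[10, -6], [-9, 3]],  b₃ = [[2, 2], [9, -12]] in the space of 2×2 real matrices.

b₁ + 3b₂ - 3b₃ = 0

Pass to coordinate vectors relative to the basis {E₁₁, E₁₂, E₂₁, E₂₂}.
Row-reduce the matrix with b₁, b₂, b₃ as columns; the null space gives the coefficients.
A generator of the null space is (1, 3, -3).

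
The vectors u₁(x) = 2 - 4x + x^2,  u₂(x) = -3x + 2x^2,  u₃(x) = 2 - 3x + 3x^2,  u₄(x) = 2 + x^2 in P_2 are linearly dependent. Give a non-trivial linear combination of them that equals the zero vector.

Pass to coordinate vectors relative to the basis {1, x, x^2}.
Solve the homogeneous system with u₁, u₂, u₃, u₄ as columns by row-reducing the coefficient matrix.
A generator of the null space is (0, 1, -1, 1).

u₂ - u₃ + u₄ = 0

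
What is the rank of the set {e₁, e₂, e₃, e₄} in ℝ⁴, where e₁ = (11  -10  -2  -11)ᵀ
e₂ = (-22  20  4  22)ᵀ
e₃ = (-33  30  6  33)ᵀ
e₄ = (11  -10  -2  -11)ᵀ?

rank 1

Put the 4×4 matrix [e₁|e₂|e₃|e₄] into echelon form.
The echelon form has 1 nonzero row, so the rank is 1.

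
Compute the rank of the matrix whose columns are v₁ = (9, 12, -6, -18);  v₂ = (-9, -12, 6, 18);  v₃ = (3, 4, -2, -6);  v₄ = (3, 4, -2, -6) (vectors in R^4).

1

Put the 4×4 matrix [v₁|v₂|v₃|v₄] into echelon form.
The echelon form has 1 nonzero row, so the rank is 1.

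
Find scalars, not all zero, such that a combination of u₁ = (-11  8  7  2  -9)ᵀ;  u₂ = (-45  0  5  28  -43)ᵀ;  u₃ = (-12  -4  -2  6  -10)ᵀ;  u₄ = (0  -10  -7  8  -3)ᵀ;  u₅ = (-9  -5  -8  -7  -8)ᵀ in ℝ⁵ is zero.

Solve the homogeneous system with u₁, u₂, u₃, u₄, u₅ as columns by row-reducing the coefficient matrix.
One solution (up to scaling) is (3, -1, 1, 2, 0).

3u₁ - u₂ + u₃ + 2u₄ = 0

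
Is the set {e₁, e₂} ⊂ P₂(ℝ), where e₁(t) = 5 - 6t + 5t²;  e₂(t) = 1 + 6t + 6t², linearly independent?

linearly independent

Take coordinates with respect to the standard basis {1, t, t²}.
Row-reduce the matrix whose columns are e₁, e₂.
The reduction yields 2 nonzero rows, so the rank is 2.
Since rank = 2 (the number of vectors), the set is linearly independent.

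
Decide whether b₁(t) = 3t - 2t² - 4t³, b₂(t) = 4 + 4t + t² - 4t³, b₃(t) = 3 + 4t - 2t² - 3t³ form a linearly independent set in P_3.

Take coordinates with respect to the standard basis {1, t, …, t³}.
Row-reduce the matrix whose columns are b₁, b₂, b₃.
The reduction yields 3 nonzero rows, so the rank is 3.
Since rank = 3 (the number of vectors), the set is linearly independent.

linearly independent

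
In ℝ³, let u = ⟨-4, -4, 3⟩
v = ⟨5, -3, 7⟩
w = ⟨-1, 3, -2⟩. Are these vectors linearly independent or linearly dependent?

Form the 3×3 matrix with these as columns; its determinant is 84.
A nonzero determinant means the columns are linearly independent.

linearly independent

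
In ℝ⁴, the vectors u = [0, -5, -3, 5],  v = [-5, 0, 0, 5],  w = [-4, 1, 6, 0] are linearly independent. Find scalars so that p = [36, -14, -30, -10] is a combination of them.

p = 2u - 4v - 4w

Since u, v, w are independent, the coefficients expressing p are uniquely determined by a linear system.
The system has the unique solution (α₁, α₂, α₃) = (2, -4, -4).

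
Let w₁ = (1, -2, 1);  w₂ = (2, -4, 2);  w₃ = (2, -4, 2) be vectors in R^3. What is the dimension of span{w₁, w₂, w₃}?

Form the matrix with w₁, w₂, w₃ as columns and reduce.
Reduction leaves 1 leading entry, giving rank 1.

dim = 1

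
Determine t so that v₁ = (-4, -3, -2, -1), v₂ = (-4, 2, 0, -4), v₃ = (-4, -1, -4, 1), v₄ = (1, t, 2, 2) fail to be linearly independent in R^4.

Dependence holds iff the 4×4 matrix [v₁ v₂ v₃ v₄] is singular.
Expanding, det = 8*t + 188.
Solving 8*t + 188 = 0 yields t = -47/2.

t = -47/2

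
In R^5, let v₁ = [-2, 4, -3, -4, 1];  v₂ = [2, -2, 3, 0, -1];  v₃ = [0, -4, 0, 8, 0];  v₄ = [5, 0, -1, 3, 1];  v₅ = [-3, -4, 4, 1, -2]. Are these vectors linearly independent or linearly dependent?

linearly dependent

Form the 5×5 matrix with these as columns; its determinant is 0.
A zero determinant means the columns are linearly dependent.
Indeed 2v₁ + 2v₂ + v₃ = 0.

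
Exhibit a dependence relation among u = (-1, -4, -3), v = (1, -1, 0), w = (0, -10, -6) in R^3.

2u + 2v - w = 0

Set up α₁u + … + α₃w = 0 and solve the homogeneous system.
The free variable yields coefficients (2, 2, -1) (any nonzero multiple also works).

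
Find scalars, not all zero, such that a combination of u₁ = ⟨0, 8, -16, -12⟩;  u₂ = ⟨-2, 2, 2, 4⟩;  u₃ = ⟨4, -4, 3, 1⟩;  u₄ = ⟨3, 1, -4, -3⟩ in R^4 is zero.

Write the vectors as columns of a matrix and find a nonzero vector in its null space.
A generator of the null space is (1, 1, 2, -2).

u₁ + u₂ + 2u₃ - 2u₄ = 0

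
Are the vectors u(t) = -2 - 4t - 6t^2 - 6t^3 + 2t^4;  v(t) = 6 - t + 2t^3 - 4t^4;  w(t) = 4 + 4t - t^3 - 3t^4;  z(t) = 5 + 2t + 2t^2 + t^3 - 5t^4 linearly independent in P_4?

Write each element as a coordinate vector in ℝ⁵ using {1, t, …, t^4}.
Place the vectors as rows of a 4×5 matrix and reduce to echelon form.
The reduction yields 4 nonzero rows, so the rank is 4.
Since rank = 4 (the number of vectors), the set is linearly independent.

linearly independent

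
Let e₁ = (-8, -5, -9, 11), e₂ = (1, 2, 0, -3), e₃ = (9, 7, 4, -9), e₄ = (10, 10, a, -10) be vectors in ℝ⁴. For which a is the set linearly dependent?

a = 0

Dependence holds iff the 4×4 matrix [e₁ e₂ e₃ e₄] is singular.
Expanding, det = 55*a.
Solving 55*a = 0 yields a = 0.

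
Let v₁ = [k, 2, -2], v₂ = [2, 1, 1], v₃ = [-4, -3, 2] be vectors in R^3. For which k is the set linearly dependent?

The set is linearly dependent precisely when det[v₁; v₂; v₃] = 0.
Expanding, det = 5*k - 12.
Setting this to zero gives k = 12/5.

k = 12/5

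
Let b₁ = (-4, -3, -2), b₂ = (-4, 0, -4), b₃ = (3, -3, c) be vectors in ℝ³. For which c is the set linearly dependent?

c = 5

Place the vectors as rows of a 3×3 matrix; dependence ⇔ determinant zero.
Cofactor expansion gives det = 60 - 12*c.
Setting this to zero gives c = 5.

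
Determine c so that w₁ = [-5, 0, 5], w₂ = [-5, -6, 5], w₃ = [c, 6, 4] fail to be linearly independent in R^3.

The vectors are dependent exactly when the determinant of the matrix with rows w₁, w₂, w₃ vanishes.
Expanding, det = 30*c + 120.
This vanishes exactly when c = -4.

c = -4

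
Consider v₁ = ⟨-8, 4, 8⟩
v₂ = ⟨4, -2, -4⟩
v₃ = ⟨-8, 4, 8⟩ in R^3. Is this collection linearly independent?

linearly dependent

One vector is a scalar multiple of another, so the set is dependent.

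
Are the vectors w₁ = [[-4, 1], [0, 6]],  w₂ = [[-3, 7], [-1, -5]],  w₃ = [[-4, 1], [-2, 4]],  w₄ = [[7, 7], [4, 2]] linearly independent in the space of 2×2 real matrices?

Take coordinates with respect to the standard basis {E₁₁, E₁₂, E₂₁, E₂₂}.
Row-reduce the matrix whose columns are w₁, w₂, w₃, w₄.
The reduction yields 4 nonzero rows, so the rank is 4.
Since rank = 4 (the number of vectors), the set is linearly independent.

linearly independent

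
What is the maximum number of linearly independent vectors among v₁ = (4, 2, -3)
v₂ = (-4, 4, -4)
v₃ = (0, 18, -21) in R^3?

2

Form the matrix with v₁, v₂, v₃ as columns and reduce.
Reduction leaves 2 leading entries, giving rank 2.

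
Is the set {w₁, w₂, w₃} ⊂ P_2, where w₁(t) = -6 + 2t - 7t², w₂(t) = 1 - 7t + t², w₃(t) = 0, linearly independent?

linearly dependent

Take coordinates with respect to the standard basis {1, t, t²}.
One of the vectors is the zero vector, so the set is linearly dependent.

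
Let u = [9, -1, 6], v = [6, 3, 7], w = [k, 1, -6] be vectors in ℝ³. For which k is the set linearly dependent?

k = -9

Place the vectors as rows of a 3×3 matrix; dependence ⇔ determinant zero.
Cofactor expansion gives det = -25*k - 225.
This vanishes exactly when k = -9.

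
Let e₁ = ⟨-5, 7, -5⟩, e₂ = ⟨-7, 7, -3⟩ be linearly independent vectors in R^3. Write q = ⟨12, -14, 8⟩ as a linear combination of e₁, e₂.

Set up the augmented matrix [e₁ | e₂ | q] and row-reduce.
The system has the unique solution (c₁, c₂) = (-1, -1).

q = -e₁ - e₂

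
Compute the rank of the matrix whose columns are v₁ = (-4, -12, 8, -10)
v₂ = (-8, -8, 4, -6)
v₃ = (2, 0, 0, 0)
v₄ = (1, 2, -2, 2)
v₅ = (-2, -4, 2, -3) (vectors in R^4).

Put the 4×5 matrix [v₁|v₂|v₃|v₄|v₅] into echelon form.
Reduction leaves 3 leading entries, giving rank 3.
(With 5 elements in a 4-dimensional space the rank is at most 4.)

3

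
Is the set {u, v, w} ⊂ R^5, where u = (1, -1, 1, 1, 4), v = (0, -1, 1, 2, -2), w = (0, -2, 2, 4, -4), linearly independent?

One vector is a scalar multiple of another, so the set is dependent.

linearly dependent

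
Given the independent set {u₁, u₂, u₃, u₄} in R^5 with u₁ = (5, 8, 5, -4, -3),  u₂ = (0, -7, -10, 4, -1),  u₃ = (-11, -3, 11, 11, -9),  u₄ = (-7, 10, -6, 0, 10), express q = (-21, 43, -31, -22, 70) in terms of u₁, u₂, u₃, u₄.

Solve the system with u₁, u₂, u₃, u₄ as columns and q as the right-hand side.
The system has the unique solution (a₁, …, a₄) = (-3, -3, -2, 4).

q = -3u₁ - 3u₂ - 2u₃ + 4u₄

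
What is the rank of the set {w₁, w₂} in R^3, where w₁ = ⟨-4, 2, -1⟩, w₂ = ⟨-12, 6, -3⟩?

Form the matrix with w₁, w₂ as columns and reduce.
Reduction leaves 1 leading entry, giving rank 1.

1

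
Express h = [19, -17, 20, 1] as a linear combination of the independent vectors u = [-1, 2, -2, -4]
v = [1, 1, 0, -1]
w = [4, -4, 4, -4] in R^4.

h = -4u + 3v + 3w

Since u, v, w are independent, the coefficients expressing h are uniquely determined by a linear system.
The system has the unique solution (a₁, a₂, a₃) = (-4, 3, 3).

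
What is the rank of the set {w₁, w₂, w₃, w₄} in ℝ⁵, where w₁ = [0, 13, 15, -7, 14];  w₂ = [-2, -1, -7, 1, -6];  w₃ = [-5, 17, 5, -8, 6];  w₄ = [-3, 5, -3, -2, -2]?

2

Form the matrix with w₁, w₂, w₃, w₄ as columns and reduce.
The echelon form has 2 nonzero rows, so the rank is 2.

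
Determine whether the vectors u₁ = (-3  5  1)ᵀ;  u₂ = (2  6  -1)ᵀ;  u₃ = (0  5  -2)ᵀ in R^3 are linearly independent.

linearly independent

The matrix [u₁|u₂|u₃] has determinant 51.
A nonzero determinant means the columns are linearly independent.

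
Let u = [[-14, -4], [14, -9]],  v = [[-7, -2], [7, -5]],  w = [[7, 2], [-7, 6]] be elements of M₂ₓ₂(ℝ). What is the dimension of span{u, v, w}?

Pass to coordinate vectors with respect to the basis {E₁₁, E₁₂, E₂₁, E₂₂}.
Form the matrix with u, v, w as columns and reduce.
The echelon form has 2 nonzero rows, so the rank is 2.

2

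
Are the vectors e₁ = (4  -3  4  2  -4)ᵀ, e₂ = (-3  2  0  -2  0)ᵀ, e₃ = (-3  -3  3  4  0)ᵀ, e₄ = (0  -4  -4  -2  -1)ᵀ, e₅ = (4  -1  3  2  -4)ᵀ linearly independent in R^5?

The matrix [e₁|e₂|e₃|e₄|e₅] has determinant 980.
A nonzero determinant means the columns are linearly independent.

linearly independent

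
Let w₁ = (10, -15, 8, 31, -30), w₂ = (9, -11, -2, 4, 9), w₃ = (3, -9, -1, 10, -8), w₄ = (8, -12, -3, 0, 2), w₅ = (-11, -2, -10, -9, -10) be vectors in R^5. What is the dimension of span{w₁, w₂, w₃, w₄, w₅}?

Row-reduce the 5×5 matrix with these as rows.
Exactly 4 pivots survive; hence the rank is 4.

4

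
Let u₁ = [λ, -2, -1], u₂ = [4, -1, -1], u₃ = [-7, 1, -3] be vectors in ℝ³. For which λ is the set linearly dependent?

Dependence holds iff the 3×3 matrix [u₁ u₂ u₃] is singular.
Cofactor expansion gives det = 4*λ - 35.
This vanishes exactly when λ = 35/4.

λ = 35/4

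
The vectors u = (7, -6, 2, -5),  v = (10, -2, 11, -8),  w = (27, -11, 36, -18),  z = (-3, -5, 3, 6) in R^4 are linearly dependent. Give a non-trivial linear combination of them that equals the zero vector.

3v - w + z = 0

Solve the homogeneous system with u, v, w, z as columns by row-reducing the coefficient matrix.
The free variable yields coefficients (0, 3, -1, 1) (any nonzero multiple also works).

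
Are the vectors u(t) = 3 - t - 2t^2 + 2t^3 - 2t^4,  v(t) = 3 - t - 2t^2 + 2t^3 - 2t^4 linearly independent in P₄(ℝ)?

linearly dependent

Write each element as a coordinate vector in ℝ⁵ using {1, t, …, t^4}.
Two of the vectors are equal, giving an immediate dependence.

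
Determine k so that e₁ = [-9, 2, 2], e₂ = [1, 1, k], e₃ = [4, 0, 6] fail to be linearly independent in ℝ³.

k = 37/4

The vectors are dependent exactly when the determinant of the matrix with rows e₁, e₂, e₃ vanishes.
Expanding, det = 8*k - 74.
Solving 8*k - 74 = 0 yields k = 37/4.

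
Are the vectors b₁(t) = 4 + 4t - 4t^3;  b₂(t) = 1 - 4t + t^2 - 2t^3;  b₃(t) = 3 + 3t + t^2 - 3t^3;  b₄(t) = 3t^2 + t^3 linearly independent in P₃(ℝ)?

linearly independent

Take coordinates with respect to the standard basis {1, t, …, t^3}.
The matrix [b₁|b₂|b₃|b₄] has determinant -20.
A nonzero determinant means the columns are linearly independent.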